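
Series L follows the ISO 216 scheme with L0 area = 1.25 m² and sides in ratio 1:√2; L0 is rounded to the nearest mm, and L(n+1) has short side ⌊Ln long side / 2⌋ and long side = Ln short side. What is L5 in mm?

166 × 235 mm

Let L0's short side be w mm. w · w√2 = 1.25 m² = 1,250,000 mm², so w ≈ 940.2 mm and w√2 ≈ 1329.6 mm → L0 = 940 × 1330 mm.
L1: ⌊1330/2⌋ × 940 = 665 × 940 mm
L2: ⌊940/2⌋ × 665 = 470 × 665 mm
L3: ⌊665/2⌋ × 470 = 332 × 470 mm
L4: ⌊470/2⌋ × 332 = 235 × 332 mm
L5: ⌊332/2⌋ × 235 = 166 × 235 mm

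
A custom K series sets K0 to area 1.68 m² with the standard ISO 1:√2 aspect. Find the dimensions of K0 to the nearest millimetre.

1090 × 1541 mm

Let the short side be w mm. Then w · w√2 = 1.68 m² = 1,680,000 mm².
w² = 1,680,000/√2, so w ≈ 1089.9 mm; long side = w√2 ≈ 1541.4 mm.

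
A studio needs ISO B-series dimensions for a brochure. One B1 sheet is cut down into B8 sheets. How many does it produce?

128

Each ISO step halves the sheet: 1 × B1 → 2 × B2 → 4 × B3 → 8 × B4 → …
From B1 to B8 is 7 halving steps: 2^7 = 128.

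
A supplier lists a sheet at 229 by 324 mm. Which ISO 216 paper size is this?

Aspect ratio 324/229 ≈ 1.415 — close to the ISO √2 ≈ 1.414.
In the C-series (envelope sizes, between A and B): C4 = 229 × 324 mm.

C4 (229 × 324 mm)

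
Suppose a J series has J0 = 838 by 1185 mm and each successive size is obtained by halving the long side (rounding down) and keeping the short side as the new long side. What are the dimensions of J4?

J1: ⌊1185/2⌋ × 838 = 592 × 838 mm
J2: ⌊838/2⌋ × 592 = 419 × 592 mm
J3: ⌊592/2⌋ × 419 = 296 × 419 mm
J4: ⌊419/2⌋ × 296 = 209 × 296 mm

209 × 296 mm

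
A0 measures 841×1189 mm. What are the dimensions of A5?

A1: ⌊1189/2⌋ × 841 = 594 × 841 mm
A2: ⌊841/2⌋ × 594 = 420 × 594 mm
A3: ⌊594/2⌋ × 420 = 297 × 420 mm
A4: ⌊420/2⌋ × 297 = 210 × 297 mm
A5: ⌊297/2⌋ × 210 = 148 × 210 mm

148 × 210 mm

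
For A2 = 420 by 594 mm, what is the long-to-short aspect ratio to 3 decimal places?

594 / 420 = 1.414
Matches √2 ≈ 1.414 — the ISO 216 defining ratio.

1.414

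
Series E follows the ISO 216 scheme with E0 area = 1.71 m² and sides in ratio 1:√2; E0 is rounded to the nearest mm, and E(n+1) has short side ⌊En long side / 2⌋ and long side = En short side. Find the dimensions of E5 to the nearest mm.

Let E0's short side be w mm. w · w√2 = 1.71 m² = 1,710,000 mm², so w ≈ 1099.6 mm and w√2 ≈ 1555.1 mm → E0 = 1100 × 1555 mm.
E1: ⌊1555/2⌋ × 1100 = 777 × 1100 mm
E2: ⌊1100/2⌋ × 777 = 550 × 777 mm
E3: ⌊777/2⌋ × 550 = 388 × 550 mm
E4: ⌊550/2⌋ × 388 = 275 × 388 mm
E5: ⌊388/2⌋ × 275 = 194 × 275 mm

194 × 275 mm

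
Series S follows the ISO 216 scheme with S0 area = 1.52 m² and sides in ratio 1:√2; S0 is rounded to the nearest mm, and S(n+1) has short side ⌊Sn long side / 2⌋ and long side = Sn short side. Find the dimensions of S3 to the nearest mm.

Let S0's short side be w mm. w · w√2 = 1.52 m² = 1,520,000 mm², so w ≈ 1036.7 mm and w√2 ≈ 1466.2 mm → S0 = 1037 × 1466 mm.
S1: ⌊1466/2⌋ × 1037 = 733 × 1037 mm
S2: ⌊1037/2⌋ × 733 = 518 × 733 mm
S3: ⌊733/2⌋ × 518 = 366 × 518 mm

366 × 518 mm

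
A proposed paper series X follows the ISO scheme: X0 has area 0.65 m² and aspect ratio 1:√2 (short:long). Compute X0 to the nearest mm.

Let the short side be w mm. Then w · w√2 = 0.65 m² = 650,000 mm².
w² = 650,000/√2, so w ≈ 678.0 mm; long side = w√2 ≈ 958.8 mm.

678 × 959 mm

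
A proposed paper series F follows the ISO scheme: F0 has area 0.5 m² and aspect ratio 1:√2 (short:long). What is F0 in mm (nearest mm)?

595 × 841 mm

Let the short side be w mm. Then w · w√2 = 0.5 m² = 500,000 mm².
w² = 500,000/√2, so w ≈ 594.6 mm; long side = w√2 ≈ 840.9 mm.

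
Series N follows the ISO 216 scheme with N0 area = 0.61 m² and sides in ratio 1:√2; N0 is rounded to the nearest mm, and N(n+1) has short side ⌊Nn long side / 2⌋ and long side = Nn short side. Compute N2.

Let N0's short side be w mm. w · w√2 = 0.61 m² = 610,000 mm², so w ≈ 656.8 mm and w√2 ≈ 928.8 mm → N0 = 657 × 929 mm.
N1: ⌊929/2⌋ × 657 = 464 × 657 mm
N2: ⌊657/2⌋ × 464 = 328 × 464 mm

328 × 464 mm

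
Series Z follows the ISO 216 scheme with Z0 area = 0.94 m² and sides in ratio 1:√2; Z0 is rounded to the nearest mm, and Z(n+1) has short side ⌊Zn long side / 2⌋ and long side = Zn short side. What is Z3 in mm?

288 × 407 mm

Let Z0's short side be w mm. w · w√2 = 0.94 m² = 940,000 mm², so w ≈ 815.3 mm and w√2 ≈ 1153.0 mm → Z0 = 815 × 1153 mm.
Z1: ⌊1153/2⌋ × 815 = 576 × 815 mm
Z2: ⌊815/2⌋ × 576 = 407 × 576 mm
Z3: ⌊576/2⌋ × 407 = 288 × 407 mm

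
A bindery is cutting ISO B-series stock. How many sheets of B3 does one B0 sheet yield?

8

Each ISO step halves the sheet: 1 × B0 → 2 × B1 → 4 × B2 → 8 × B3
From B0 to B3 is 3 halving steps: 2^3 = 8.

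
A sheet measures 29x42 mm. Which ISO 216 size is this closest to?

Aspect ratio 42/29 ≈ 1.448 (ISO target is √2 ≈ 1.414).
In the C-series (envelope sizes, between A and B): C10 = 28 × 40 mm.
Off by 3 mm total — nearest standard size.

C10 (28 × 40 mm)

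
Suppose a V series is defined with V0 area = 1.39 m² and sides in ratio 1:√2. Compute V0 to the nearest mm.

991 × 1402 mm

Let the short side be w mm. Then w · w√2 = 1.39 m² = 1,390,000 mm².
w² = 1,390,000/√2, so w ≈ 991.4 mm; long side = w√2 ≈ 1402.1 mm.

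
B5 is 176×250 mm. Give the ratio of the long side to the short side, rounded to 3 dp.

1.420

250 / 176 = 1.420
ISO 216 targets √2 ≈ 1.414; the +0.006 deviation is from mm rounding.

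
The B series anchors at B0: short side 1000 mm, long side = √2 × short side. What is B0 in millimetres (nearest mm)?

Short side = 1000 mm; long side = 1000√2 ≈ 1414.2 mm.

1000 × 1414 mm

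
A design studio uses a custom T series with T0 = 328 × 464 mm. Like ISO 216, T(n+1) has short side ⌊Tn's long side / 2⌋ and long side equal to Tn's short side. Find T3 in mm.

116 × 164 mm

T1: ⌊464/2⌋ × 328 = 232 × 328 mm
T2: ⌊328/2⌋ × 232 = 164 × 232 mm
T3: ⌊232/2⌋ × 164 = 116 × 164 mm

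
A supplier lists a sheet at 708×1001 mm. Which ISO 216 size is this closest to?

B1 (707 × 1000 mm)

Aspect ratio 1001/708 ≈ 1.414 — close to the ISO √2 ≈ 1.414.
In the B-series (B0 = 1000 × 1414 mm): B1 = 707 × 1000 mm.
Off by 2 mm total — nearest standard size.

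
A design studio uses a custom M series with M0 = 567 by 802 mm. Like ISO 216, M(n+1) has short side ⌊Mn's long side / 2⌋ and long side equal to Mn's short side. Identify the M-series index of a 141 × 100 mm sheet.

M0: 567 × 802 mm
M1: 401 × 567 mm
M2: 283 × 401 mm
M3: 200 × 283 mm
M4: 141 × 200 mm
M5: 100 × 141 mm
M6: 70 × 100 mm
→ matches M5.

M5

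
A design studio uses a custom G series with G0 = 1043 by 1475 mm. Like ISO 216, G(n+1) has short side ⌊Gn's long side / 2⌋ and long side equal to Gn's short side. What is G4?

260 × 368 mm

G1 = 737 × 1043 mm (from G0 by 1 halving).
G2: ⌊1043/2⌋ × 737 = 521 × 737 mm
G3: ⌊737/2⌋ × 521 = 368 × 521 mm
G4: ⌊521/2⌋ × 368 = 260 × 368 mm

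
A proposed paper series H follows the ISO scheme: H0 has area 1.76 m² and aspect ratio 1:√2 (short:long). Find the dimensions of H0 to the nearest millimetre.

1116 × 1578 mm

Let the short side be w mm. Then w · w√2 = 1.76 m² = 1,760,000 mm².
w² = 1,760,000/√2, so w ≈ 1115.6 mm; long side = w√2 ≈ 1577.7 mm.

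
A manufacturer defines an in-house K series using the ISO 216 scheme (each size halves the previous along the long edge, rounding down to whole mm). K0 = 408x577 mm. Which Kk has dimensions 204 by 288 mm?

K2

K0: 408 × 577 mm
K1: 288 × 408 mm
K2: 204 × 288 mm
K3: 144 × 204 mm
→ matches K2.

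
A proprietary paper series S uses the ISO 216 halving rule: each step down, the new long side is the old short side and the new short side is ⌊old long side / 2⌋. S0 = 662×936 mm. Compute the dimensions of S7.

S1 = 468 × 662 mm (from S0 by 1 halving).
S2: ⌊662/2⌋ × 468 = 331 × 468 mm
S3: ⌊468/2⌋ × 331 = 234 × 331 mm
S4: ⌊331/2⌋ × 234 = 165 × 234 mm
S5: ⌊234/2⌋ × 165 = 117 × 165 mm
S6: ⌊165/2⌋ × 117 = 82 × 117 mm
S7: ⌊117/2⌋ × 82 = 58 × 82 mm

58 × 82 mm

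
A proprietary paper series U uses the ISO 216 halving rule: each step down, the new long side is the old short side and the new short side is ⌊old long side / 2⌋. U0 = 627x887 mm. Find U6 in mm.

78 × 110 mm

U1 = 443 × 627 mm (from U0 by 1 halving).
U2: ⌊627/2⌋ × 443 = 313 × 443 mm
U3: ⌊443/2⌋ × 313 = 221 × 313 mm
U4: ⌊313/2⌋ × 221 = 156 × 221 mm
U5: ⌊221/2⌋ × 156 = 110 × 156 mm
U6: ⌊156/2⌋ × 110 = 78 × 110 mm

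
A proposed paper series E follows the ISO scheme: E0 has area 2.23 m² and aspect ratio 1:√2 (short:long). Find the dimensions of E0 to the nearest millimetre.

Let the short side be w mm. Then w · w√2 = 2.23 m² = 2,230,000 mm².
w² = 2,230,000/√2, so w ≈ 1255.7 mm; long side = w√2 ≈ 1775.9 mm.

1256 × 1776 mm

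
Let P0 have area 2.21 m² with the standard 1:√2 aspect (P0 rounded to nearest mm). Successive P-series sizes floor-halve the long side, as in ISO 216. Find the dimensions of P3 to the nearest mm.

Let P0's short side be w mm. w · w√2 = 2.21 m² = 2,210,000 mm², so w ≈ 1250.1 mm and w√2 ≈ 1767.9 mm → P0 = 1250 × 1768 mm.
P1: ⌊1768/2⌋ × 1250 = 884 × 1250 mm
P2: ⌊1250/2⌋ × 884 = 625 × 884 mm
P3: ⌊884/2⌋ × 625 = 442 × 625 mm

442 × 625 mm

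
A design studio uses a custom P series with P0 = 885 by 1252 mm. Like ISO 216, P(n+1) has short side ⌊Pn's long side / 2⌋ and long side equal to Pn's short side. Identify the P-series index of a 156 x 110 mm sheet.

P6

P0: 885 × 1252 mm
P1: 626 × 885 mm
P2: 442 × 626 mm
P3: 313 × 442 mm
P4: 221 × 313 mm
P5: 156 × 221 mm
P6: 110 × 156 mm
P7: 78 × 110 mm
→ matches P6.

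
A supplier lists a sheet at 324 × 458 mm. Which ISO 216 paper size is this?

Aspect ratio 458/324 ≈ 1.414 — close to the ISO √2 ≈ 1.414.
In the C-series (envelope sizes, between A and B): C3 = 324 × 458 mm.

C3 (324 × 458 mm)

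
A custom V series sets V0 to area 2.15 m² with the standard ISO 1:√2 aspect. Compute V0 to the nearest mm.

Let the short side be w mm. Then w · w√2 = 2.15 m² = 2,150,000 mm².
w² = 2,150,000/√2, so w ≈ 1233.0 mm; long side = w√2 ≈ 1743.7 mm.

1233 × 1744 mm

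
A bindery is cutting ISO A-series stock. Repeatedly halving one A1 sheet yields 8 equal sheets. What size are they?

8 = 2^3, so 3 halving steps.
A1 → A2 → … → A4 after 3 steps.

A4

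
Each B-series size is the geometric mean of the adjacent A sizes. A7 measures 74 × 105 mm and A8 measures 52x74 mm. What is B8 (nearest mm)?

Short side: √(74 · 52) = √3848 ≈ 62.0 → 62 mm
Long side: √(105 · 74) = √7770 ≈ 88.1 → 88 mm

62 × 88 mm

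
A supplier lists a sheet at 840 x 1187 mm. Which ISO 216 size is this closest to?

A0 (841 × 1189 mm)

Aspect ratio 1187/840 ≈ 1.413 — close to the ISO √2 ≈ 1.414.
In the A-series (A0 area = 1 m²): A0 = 841 × 1189 mm.
Off by 3 mm total — nearest standard size.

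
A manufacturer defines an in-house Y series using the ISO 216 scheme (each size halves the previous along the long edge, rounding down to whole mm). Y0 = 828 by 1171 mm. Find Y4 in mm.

Y1: ⌊1171/2⌋ × 828 = 585 × 828 mm
Y2: ⌊828/2⌋ × 585 = 414 × 585 mm
Y3: ⌊585/2⌋ × 414 = 292 × 414 mm
Y4: ⌊414/2⌋ × 292 = 207 × 292 mm

207 × 292 mm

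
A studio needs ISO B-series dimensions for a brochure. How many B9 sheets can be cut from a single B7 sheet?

Each ISO step halves the sheet: 1 × B7 → 2 × B8 → 4 × B9
From B7 to B9 is 2 halving steps: 2^2 = 4.

4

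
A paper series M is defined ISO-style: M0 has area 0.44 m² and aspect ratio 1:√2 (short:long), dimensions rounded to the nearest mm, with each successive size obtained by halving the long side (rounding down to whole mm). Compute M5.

Let M0's short side be w mm. w · w√2 = 0.44 m² = 440,000 mm², so w ≈ 557.8 mm and w√2 ≈ 788.8 mm → M0 = 558 × 789 mm.
M1: ⌊789/2⌋ × 558 = 394 × 558 mm
M2: ⌊558/2⌋ × 394 = 279 × 394 mm
M3: ⌊394/2⌋ × 279 = 197 × 279 mm
M4: ⌊279/2⌋ × 197 = 139 × 197 mm
M5: ⌊197/2⌋ × 139 = 98 × 139 mm

98 × 139 mm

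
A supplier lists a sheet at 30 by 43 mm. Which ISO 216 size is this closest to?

Aspect ratio 43/30 ≈ 1.433 (ISO target is √2 ≈ 1.414).
In the B-series (B0 = 1000 × 1414 mm): B10 = 31 × 44 mm.
Off by 2 mm total — nearest standard size.

B10 (31 × 44 mm)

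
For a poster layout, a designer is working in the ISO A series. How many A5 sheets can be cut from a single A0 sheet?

Each ISO step halves the sheet: 1 × A0 → 2 × A1 → 4 × A2 → 8 × A3 → …
From A0 to A5 is 5 halving steps: 2^5 = 32.

32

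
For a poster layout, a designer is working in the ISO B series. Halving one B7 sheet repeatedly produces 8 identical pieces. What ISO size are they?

B10

8 = 2^3, so 3 halving steps.
B7 → B8 → … → B10 after 3 steps.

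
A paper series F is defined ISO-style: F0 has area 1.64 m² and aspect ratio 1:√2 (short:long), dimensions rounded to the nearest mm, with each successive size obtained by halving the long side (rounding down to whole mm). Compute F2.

538 × 761 mm

Let F0's short side be w mm. w · w√2 = 1.64 m² = 1,640,000 mm², so w ≈ 1076.9 mm and w√2 ≈ 1522.9 mm → F0 = 1077 × 1523 mm.
F1: ⌊1523/2⌋ × 1077 = 761 × 1077 mm
F2: ⌊1077/2⌋ × 761 = 538 × 761 mm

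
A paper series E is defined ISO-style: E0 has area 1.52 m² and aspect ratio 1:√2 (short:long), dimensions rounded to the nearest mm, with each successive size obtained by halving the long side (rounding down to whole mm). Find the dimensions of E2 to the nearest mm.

518 × 733 mm

Let E0's short side be w mm. w · w√2 = 1.52 m² = 1,520,000 mm², so w ≈ 1036.7 mm and w√2 ≈ 1466.2 mm → E0 = 1037 × 1466 mm.
E1: ⌊1466/2⌋ × 1037 = 733 × 1037 mm
E2: ⌊1037/2⌋ × 733 = 518 × 733 mm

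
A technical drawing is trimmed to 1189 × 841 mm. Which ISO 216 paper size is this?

A0 (841 × 1189 mm)

Aspect ratio 1189/841 ≈ 1.414 — close to the ISO √2 ≈ 1.414.
In the A-series (A0 area = 1 m²): A0 = 841 × 1189 mm.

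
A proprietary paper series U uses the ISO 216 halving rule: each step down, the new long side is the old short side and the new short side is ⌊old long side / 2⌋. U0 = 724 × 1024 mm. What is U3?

U1: ⌊1024/2⌋ × 724 = 512 × 724 mm
U2: ⌊724/2⌋ × 512 = 362 × 512 mm
U3: ⌊512/2⌋ × 362 = 256 × 362 mm

256 × 362 mm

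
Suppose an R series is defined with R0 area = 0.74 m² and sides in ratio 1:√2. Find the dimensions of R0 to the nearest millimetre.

723 × 1023 mm

Let the short side be w mm. Then w · w√2 = 0.74 m² = 740,000 mm².
w² = 740,000/√2, so w ≈ 723.4 mm; long side = w√2 ≈ 1023.0 mm.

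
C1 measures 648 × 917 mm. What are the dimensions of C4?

C2: ⌊917/2⌋ × 648 = 458 × 648 mm
C3: ⌊648/2⌋ × 458 = 324 × 458 mm
C4: ⌊458/2⌋ × 324 = 229 × 324 mm

229 × 324 mm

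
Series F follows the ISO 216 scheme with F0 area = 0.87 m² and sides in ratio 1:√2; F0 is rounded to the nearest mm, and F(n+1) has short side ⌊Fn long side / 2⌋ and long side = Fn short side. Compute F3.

277 × 392 mm

Let F0's short side be w mm. w · w√2 = 0.87 m² = 870,000 mm², so w ≈ 784.3 mm and w√2 ≈ 1109.2 mm → F0 = 784 × 1109 mm.
F1: ⌊1109/2⌋ × 784 = 554 × 784 mm
F2: ⌊784/2⌋ × 554 = 392 × 554 mm
F3: ⌊554/2⌋ × 392 = 277 × 392 mm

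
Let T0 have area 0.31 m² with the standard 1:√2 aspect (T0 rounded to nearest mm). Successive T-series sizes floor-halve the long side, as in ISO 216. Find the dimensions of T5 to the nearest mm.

82 × 117 mm

Let T0's short side be w mm. w · w√2 = 0.31 m² = 310,000 mm², so w ≈ 468.2 mm and w√2 ≈ 662.1 mm → T0 = 468 × 662 mm.
T1: ⌊662/2⌋ × 468 = 331 × 468 mm
T2: ⌊468/2⌋ × 331 = 234 × 331 mm
T3: ⌊331/2⌋ × 234 = 165 × 234 mm
T4: ⌊234/2⌋ × 165 = 117 × 165 mm
T5: ⌊165/2⌋ × 117 = 82 × 117 mm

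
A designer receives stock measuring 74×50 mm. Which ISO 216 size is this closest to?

Aspect ratio 74/50 ≈ 1.480 (ISO target is √2 ≈ 1.414).
In the A-series (A0 area = 1 m²): A8 = 52 × 74 mm.
Off by 2 mm total — nearest standard size.

A8 (52 × 74 mm)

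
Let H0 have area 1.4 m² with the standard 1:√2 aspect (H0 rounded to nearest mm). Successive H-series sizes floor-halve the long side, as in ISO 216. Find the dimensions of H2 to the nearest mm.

497 × 703 mm

Let H0's short side be w mm. w · w√2 = 1.4 m² = 1,400,000 mm², so w ≈ 995.0 mm and w√2 ≈ 1407.1 mm → H0 = 995 × 1407 mm.
H1: ⌊1407/2⌋ × 995 = 703 × 995 mm
H2: ⌊995/2⌋ × 703 = 497 × 703 mm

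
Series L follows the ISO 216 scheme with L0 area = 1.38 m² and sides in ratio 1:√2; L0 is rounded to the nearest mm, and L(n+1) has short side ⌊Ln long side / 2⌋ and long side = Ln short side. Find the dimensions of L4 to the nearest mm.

247 × 349 mm

Let L0's short side be w mm. w · w√2 = 1.38 m² = 1,380,000 mm², so w ≈ 987.8 mm and w√2 ≈ 1397.0 mm → L0 = 988 × 1397 mm.
L1: ⌊1397/2⌋ × 988 = 698 × 988 mm
L2: ⌊988/2⌋ × 698 = 494 × 698 mm
L3: ⌊698/2⌋ × 494 = 349 × 494 mm
L4: ⌊494/2⌋ × 349 = 247 × 349 mm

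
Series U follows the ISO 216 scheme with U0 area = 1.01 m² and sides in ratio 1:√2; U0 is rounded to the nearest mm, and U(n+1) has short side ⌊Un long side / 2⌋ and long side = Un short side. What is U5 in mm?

Let U0's short side be w mm. w · w√2 = 1.01 m² = 1,010,000 mm², so w ≈ 845.1 mm and w√2 ≈ 1195.1 mm → U0 = 845 × 1195 mm.
U1: ⌊1195/2⌋ × 845 = 597 × 845 mm
U2: ⌊845/2⌋ × 597 = 422 × 597 mm
U3: ⌊597/2⌋ × 422 = 298 × 422 mm
U4: ⌊422/2⌋ × 298 = 211 × 298 mm
U5: ⌊298/2⌋ × 211 = 149 × 211 mm

149 × 211 mm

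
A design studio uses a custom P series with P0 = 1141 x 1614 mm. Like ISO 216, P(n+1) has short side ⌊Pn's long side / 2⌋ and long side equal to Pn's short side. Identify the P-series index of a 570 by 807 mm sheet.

P2

P0: 1141 × 1614 mm
P1: 807 × 1141 mm
P2: 570 × 807 mm
P3: 403 × 570 mm
→ matches P2.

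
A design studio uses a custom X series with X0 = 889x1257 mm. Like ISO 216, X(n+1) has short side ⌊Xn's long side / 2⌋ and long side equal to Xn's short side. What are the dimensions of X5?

X1: ⌊1257/2⌋ × 889 = 628 × 889 mm
X2: ⌊889/2⌋ × 628 = 444 × 628 mm
X3: ⌊628/2⌋ × 444 = 314 × 444 mm
X4: ⌊444/2⌋ × 314 = 222 × 314 mm
X5: ⌊314/2⌋ × 222 = 157 × 222 mm

157 × 222 mm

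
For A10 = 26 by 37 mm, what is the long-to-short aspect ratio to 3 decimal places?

37 / 26 = 1.423
ISO 216 targets √2 ≈ 1.414; the +0.009 deviation is from mm rounding.

1.423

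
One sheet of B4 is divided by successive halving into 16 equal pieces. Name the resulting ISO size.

B8

16 = 2^4, so 4 halving steps.
B4 → B5 → … → B8 after 4 steps.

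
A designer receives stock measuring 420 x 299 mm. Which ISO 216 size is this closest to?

A3 (297 × 420 mm)

Aspect ratio 420/299 ≈ 1.405 — close to the ISO √2 ≈ 1.414.
In the A-series (A0 area = 1 m²): A3 = 297 × 420 mm.
Off by 2 mm total — nearest standard size.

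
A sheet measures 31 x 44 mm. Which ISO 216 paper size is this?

Aspect ratio 44/31 ≈ 1.419 — close to the ISO √2 ≈ 1.414.
In the B-series (B0 = 1000 × 1414 mm): B10 = 31 × 44 mm.

B10 (31 × 44 mm)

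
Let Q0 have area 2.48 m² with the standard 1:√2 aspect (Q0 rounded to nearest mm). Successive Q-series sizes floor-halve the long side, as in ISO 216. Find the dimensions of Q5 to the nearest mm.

Let Q0's short side be w mm. w · w√2 = 2.48 m² = 2,480,000 mm², so w ≈ 1324.2 mm and w√2 ≈ 1872.8 mm → Q0 = 1324 × 1873 mm.
Q1: ⌊1873/2⌋ × 1324 = 936 × 1324 mm
Q2: ⌊1324/2⌋ × 936 = 662 × 936 mm
Q3: ⌊936/2⌋ × 662 = 468 × 662 mm
Q4: ⌊662/2⌋ × 468 = 331 × 468 mm
Q5: ⌊468/2⌋ × 331 = 234 × 331 mm

234 × 331 mm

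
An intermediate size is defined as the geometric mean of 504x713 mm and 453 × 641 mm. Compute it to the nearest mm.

Short side: √(504 · 453) = √228312 ≈ 477.8 → 478 mm
Long side: √(713 · 641) = √457033 ≈ 676.0 → 676 mm

478 × 676 mm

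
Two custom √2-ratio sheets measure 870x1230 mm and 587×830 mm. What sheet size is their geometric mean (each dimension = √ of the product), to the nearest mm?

Short side: √(870 · 587) = √510690 ≈ 714.6 → 715 mm
Long side: √(1230 · 830) = √1020900 ≈ 1010.4 → 1010 mm

715 × 1010 mm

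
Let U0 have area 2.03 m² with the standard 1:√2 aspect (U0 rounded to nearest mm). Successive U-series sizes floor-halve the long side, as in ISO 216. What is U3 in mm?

423 × 599 mm

Let U0's short side be w mm. w · w√2 = 2.03 m² = 2,030,000 mm², so w ≈ 1198.1 mm and w√2 ≈ 1694.4 mm → U0 = 1198 × 1694 mm.
U1: ⌊1694/2⌋ × 1198 = 847 × 1198 mm
U2: ⌊1198/2⌋ × 847 = 599 × 847 mm
U3: ⌊847/2⌋ × 599 = 423 × 599 mm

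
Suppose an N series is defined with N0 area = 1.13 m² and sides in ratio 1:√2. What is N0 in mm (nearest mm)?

Let the short side be w mm. Then w · w√2 = 1.13 m² = 1,130,000 mm².
w² = 1,130,000/√2, so w ≈ 893.9 mm; long side = w√2 ≈ 1264.1 mm.

894 × 1264 mm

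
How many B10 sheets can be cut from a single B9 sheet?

2

Each ISO step halves the sheet: 1 × B9 → 2 × B10
From B9 to B10 is 1 halving step: 2^1 = 2.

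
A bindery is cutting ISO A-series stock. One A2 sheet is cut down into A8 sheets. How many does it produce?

Each ISO step halves the sheet: 1 × A2 → 2 × A3 → 4 × A4 → 8 × A5 → …
From A2 to A8 is 6 halving steps: 2^6 = 64.

64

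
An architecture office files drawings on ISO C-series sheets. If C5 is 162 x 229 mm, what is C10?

28 × 40 mm

C6: ⌊229/2⌋ × 162 = 114 × 162 mm
C7: ⌊162/2⌋ × 114 = 81 × 114 mm
C8: ⌊114/2⌋ × 81 = 57 × 81 mm
C9: ⌊81/2⌋ × 57 = 40 × 57 mm
C10: ⌊57/2⌋ × 40 = 28 × 40 mm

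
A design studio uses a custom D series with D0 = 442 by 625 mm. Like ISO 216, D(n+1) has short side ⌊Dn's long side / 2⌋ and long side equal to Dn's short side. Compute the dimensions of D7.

D1 = 312 × 442 mm (from D0 by 1 halving).
D2: ⌊442/2⌋ × 312 = 221 × 312 mm
D3: ⌊312/2⌋ × 221 = 156 × 221 mm
D4: ⌊221/2⌋ × 156 = 110 × 156 mm
D5: ⌊156/2⌋ × 110 = 78 × 110 mm
D6: ⌊110/2⌋ × 78 = 55 × 78 mm
D7: ⌊78/2⌋ × 55 = 39 × 55 mm

39 × 55 mm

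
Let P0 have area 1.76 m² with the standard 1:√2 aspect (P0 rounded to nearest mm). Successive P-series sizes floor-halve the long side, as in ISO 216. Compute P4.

Let P0's short side be w mm. w · w√2 = 1.76 m² = 1,760,000 mm², so w ≈ 1115.6 mm and w√2 ≈ 1577.7 mm → P0 = 1116 × 1578 mm.
P1: ⌊1578/2⌋ × 1116 = 789 × 1116 mm
P2: ⌊1116/2⌋ × 789 = 558 × 789 mm
P3: ⌊789/2⌋ × 558 = 394 × 558 mm
P4: ⌊558/2⌋ × 394 = 279 × 394 mm

279 × 394 mm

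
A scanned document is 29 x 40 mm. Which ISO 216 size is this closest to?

C10 (28 × 40 mm)

Aspect ratio 40/29 ≈ 1.379 (ISO target is √2 ≈ 1.414).
In the C-series (envelope sizes, between A and B): C10 = 28 × 40 mm.
Off by 1 mm total — nearest standard size.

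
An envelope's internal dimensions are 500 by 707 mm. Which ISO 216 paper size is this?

B2 (500 × 707 mm)

Aspect ratio 707/500 ≈ 1.414 — close to the ISO √2 ≈ 1.414.
In the B-series (B0 = 1000 × 1414 mm): B2 = 500 × 707 mm.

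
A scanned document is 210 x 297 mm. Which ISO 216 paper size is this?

A4 (210 × 297 mm)

Aspect ratio 297/210 ≈ 1.414 — close to the ISO √2 ≈ 1.414.
In the A-series (A0 area = 1 m²): A4 = 210 × 297 mm.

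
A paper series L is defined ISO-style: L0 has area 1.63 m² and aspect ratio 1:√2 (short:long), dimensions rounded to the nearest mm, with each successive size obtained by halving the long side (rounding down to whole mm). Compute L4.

268 × 379 mm

Let L0's short side be w mm. w · w√2 = 1.63 m² = 1,630,000 mm², so w ≈ 1073.6 mm and w√2 ≈ 1518.3 mm → L0 = 1074 × 1518 mm.
L1: ⌊1518/2⌋ × 1074 = 759 × 1074 mm
L2: ⌊1074/2⌋ × 759 = 537 × 759 mm
L3: ⌊759/2⌋ × 537 = 379 × 537 mm
L4: ⌊537/2⌋ × 379 = 268 × 379 mm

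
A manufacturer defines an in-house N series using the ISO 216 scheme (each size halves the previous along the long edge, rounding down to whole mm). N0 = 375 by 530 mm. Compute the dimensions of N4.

N1: ⌊530/2⌋ × 375 = 265 × 375 mm
N2: ⌊375/2⌋ × 265 = 187 × 265 mm
N3: ⌊265/2⌋ × 187 = 132 × 187 mm
N4: ⌊187/2⌋ × 132 = 93 × 132 mm

93 × 132 mm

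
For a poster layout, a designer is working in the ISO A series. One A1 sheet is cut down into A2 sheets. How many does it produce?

2

Each ISO step halves the sheet: 1 × A1 → 2 × A2
From A1 to A2 is 1 halving step: 2^1 = 2.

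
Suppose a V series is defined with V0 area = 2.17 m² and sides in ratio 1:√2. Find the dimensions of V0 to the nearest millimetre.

1239 × 1752 mm

Let the short side be w mm. Then w · w√2 = 2.17 m² = 2,170,000 mm².
w² = 2,170,000/√2, so w ≈ 1238.7 mm; long side = w√2 ≈ 1751.8 mm.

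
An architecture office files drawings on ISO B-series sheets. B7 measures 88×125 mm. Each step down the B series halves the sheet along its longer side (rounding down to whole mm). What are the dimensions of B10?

31 × 44 mm

B8: ⌊125/2⌋ × 88 = 62 × 88 mm
B9: ⌊88/2⌋ × 62 = 44 × 62 mm
B10: ⌊62/2⌋ × 44 = 31 × 44 mm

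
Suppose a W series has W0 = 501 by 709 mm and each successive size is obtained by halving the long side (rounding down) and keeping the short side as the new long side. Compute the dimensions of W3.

177 × 250 mm

W1: ⌊709/2⌋ × 501 = 354 × 501 mm
W2: ⌊501/2⌋ × 354 = 250 × 354 mm
W3: ⌊354/2⌋ × 250 = 177 × 250 mm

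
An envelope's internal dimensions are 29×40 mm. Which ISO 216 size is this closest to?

Aspect ratio 40/29 ≈ 1.379 (ISO target is √2 ≈ 1.414).
In the C-series (envelope sizes, between A and B): C10 = 28 × 40 mm.
Off by 1 mm total — nearest standard size.

C10 (28 × 40 mm)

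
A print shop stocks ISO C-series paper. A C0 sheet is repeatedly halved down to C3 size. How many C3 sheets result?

C0 = 917 × 1297 mm; C3 = 324 × 458 mm.
Each halving step doubles the count; 3 steps from C0 to C3.
2^3 = 8.

8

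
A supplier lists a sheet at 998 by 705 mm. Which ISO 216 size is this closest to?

Aspect ratio 998/705 ≈ 1.416 — close to the ISO √2 ≈ 1.414.
In the B-series (B0 = 1000 × 1414 mm): B1 = 707 × 1000 mm.
Off by 4 mm total — nearest standard size.

B1 (707 × 1000 mm)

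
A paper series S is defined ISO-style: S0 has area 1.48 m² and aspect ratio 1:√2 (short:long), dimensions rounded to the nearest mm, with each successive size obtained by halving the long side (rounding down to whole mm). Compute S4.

Let S0's short side be w mm. w · w√2 = 1.48 m² = 1,480,000 mm², so w ≈ 1023.0 mm and w√2 ≈ 1446.7 mm → S0 = 1023 × 1447 mm.
S1: ⌊1447/2⌋ × 1023 = 723 × 1023 mm
S2: ⌊1023/2⌋ × 723 = 511 × 723 mm
S3: ⌊723/2⌋ × 511 = 361 × 511 mm
S4: ⌊511/2⌋ × 361 = 255 × 361 mm

255 × 361 mm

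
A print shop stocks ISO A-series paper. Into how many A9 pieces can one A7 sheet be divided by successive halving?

4

A7 = 74 × 105 mm; A9 = 37 × 52 mm.
Each halving step doubles the count; 2 steps from A7 to A9.
2^2 = 4.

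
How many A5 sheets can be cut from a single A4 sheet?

Each ISO step halves the sheet: 1 × A4 → 2 × A5
From A4 to A5 is 1 halving step: 2^1 = 2.

2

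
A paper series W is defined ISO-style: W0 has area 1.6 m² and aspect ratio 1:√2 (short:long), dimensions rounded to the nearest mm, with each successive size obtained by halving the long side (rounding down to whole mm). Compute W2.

532 × 752 mm

Let W0's short side be w mm. w · w√2 = 1.6 m² = 1,600,000 mm², so w ≈ 1063.7 mm and w√2 ≈ 1504.2 mm → W0 = 1064 × 1504 mm.
W1: ⌊1504/2⌋ × 1064 = 752 × 1064 mm
W2: ⌊1064/2⌋ × 752 = 532 × 752 mm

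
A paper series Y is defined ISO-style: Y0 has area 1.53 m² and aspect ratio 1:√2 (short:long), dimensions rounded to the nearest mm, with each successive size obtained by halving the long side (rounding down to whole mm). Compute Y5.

183 × 260 mm

Let Y0's short side be w mm. w · w√2 = 1.53 m² = 1,530,000 mm², so w ≈ 1040.1 mm and w√2 ≈ 1471.0 mm → Y0 = 1040 × 1471 mm.
Y1: ⌊1471/2⌋ × 1040 = 735 × 1040 mm
Y2: ⌊1040/2⌋ × 735 = 520 × 735 mm
Y3: ⌊735/2⌋ × 520 = 367 × 520 mm
Y4: ⌊520/2⌋ × 367 = 260 × 367 mm
Y5: ⌊367/2⌋ × 260 = 183 × 260 mm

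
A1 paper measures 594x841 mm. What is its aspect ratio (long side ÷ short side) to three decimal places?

841 / 594 = 1.416
ISO 216 targets √2 ≈ 1.414; the +0.002 deviation is from mm rounding.

1.416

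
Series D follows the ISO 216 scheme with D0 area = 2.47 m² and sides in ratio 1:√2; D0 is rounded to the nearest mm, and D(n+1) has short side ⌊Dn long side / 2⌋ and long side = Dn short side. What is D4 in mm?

330 × 467 mm

Let D0's short side be w mm. w · w√2 = 2.47 m² = 2,470,000 mm², so w ≈ 1321.6 mm and w√2 ≈ 1869.0 mm → D0 = 1322 × 1869 mm.
D1: ⌊1869/2⌋ × 1322 = 934 × 1322 mm
D2: ⌊1322/2⌋ × 934 = 661 × 934 mm
D3: ⌊934/2⌋ × 661 = 467 × 661 mm
D4: ⌊661/2⌋ × 467 = 330 × 467 mm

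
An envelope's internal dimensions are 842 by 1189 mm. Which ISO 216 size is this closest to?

Aspect ratio 1189/842 ≈ 1.412 — close to the ISO √2 ≈ 1.414.
In the A-series (A0 area = 1 m²): A0 = 841 × 1189 mm.
Off by 1 mm total — nearest standard size.

A0 (841 × 1189 mm)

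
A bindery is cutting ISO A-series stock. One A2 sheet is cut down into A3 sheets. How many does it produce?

A2 = 420 × 594 mm; A3 = 297 × 420 mm.
Each halving step doubles the count; 1 step from A2 to A3.
2^1 = 2.

2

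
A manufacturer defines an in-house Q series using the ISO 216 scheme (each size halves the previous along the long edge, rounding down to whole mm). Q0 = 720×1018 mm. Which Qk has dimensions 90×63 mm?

Q0: 720 × 1018 mm
Q1: 509 × 720 mm
Q2: 360 × 509 mm
Q3: 254 × 360 mm
Q4: 180 × 254 mm
Q5: 127 × 180 mm
Q6: 90 × 127 mm
Q7: 63 × 90 mm
Q8: 45 × 63 mm
→ matches Q7.

Q7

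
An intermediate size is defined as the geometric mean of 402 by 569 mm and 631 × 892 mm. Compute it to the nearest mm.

Short side: √(402 · 631) = √253662 ≈ 503.6 → 504 mm
Long side: √(569 · 892) = √507548 ≈ 712.4 → 712 mm

504 × 712 mm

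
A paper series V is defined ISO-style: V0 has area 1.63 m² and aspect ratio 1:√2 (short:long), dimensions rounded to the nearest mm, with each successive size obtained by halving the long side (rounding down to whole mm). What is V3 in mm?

Let V0's short side be w mm. w · w√2 = 1.63 m² = 1,630,000 mm², so w ≈ 1073.6 mm and w√2 ≈ 1518.3 mm → V0 = 1074 × 1518 mm.
V1: ⌊1518/2⌋ × 1074 = 759 × 1074 mm
V2: ⌊1074/2⌋ × 759 = 537 × 759 mm
V3: ⌊759/2⌋ × 537 = 379 × 537 mm

379 × 537 mm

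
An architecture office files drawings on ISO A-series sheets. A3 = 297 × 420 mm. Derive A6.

A4: ⌊420/2⌋ × 297 = 210 × 297 mm
A5: ⌊297/2⌋ × 210 = 148 × 210 mm
A6: ⌊210/2⌋ × 148 = 105 × 148 mm

105 × 148 mm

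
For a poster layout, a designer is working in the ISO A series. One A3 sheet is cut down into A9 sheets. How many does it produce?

64

Each ISO step halves the sheet: 1 × A3 → 2 × A4 → 4 × A5 → 8 × A6 → …
From A3 to A9 is 6 halving steps: 2^6 = 64.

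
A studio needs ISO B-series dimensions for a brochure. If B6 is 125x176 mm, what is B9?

B7: ⌊176/2⌋ × 125 = 88 × 125 mm
B8: ⌊125/2⌋ × 88 = 62 × 88 mm
B9: ⌊88/2⌋ × 62 = 44 × 62 mm

44 × 62 mm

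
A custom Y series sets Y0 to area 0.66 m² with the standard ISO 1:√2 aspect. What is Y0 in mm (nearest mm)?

Let the short side be w mm. Then w · w√2 = 0.66 m² = 660,000 mm².
w² = 660,000/√2, so w ≈ 683.1 mm; long side = w√2 ≈ 966.1 mm.

683 × 966 mm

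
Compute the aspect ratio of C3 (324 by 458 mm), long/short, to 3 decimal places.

1.414

458 / 324 = 1.414
Matches √2 ≈ 1.414 — the ISO 216 defining ratio.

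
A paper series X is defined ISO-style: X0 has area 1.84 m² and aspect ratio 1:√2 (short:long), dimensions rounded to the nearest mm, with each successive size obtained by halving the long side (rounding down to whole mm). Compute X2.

570 × 806 mm

Let X0's short side be w mm. w · w√2 = 1.84 m² = 1,840,000 mm², so w ≈ 1140.6 mm and w√2 ≈ 1613.1 mm → X0 = 1141 × 1613 mm.
X1: ⌊1613/2⌋ × 1141 = 806 × 1141 mm
X2: ⌊1141/2⌋ × 806 = 570 × 806 mm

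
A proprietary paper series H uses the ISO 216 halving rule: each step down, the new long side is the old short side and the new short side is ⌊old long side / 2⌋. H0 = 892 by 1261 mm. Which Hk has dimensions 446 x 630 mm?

H0: 892 × 1261 mm
H1: 630 × 892 mm
H2: 446 × 630 mm
H3: 315 × 446 mm
→ matches H2.

H2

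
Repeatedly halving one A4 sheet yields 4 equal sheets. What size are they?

A6

4 = 2^2, so 2 halving steps.
A4 → A5 → … → A6 after 2 steps.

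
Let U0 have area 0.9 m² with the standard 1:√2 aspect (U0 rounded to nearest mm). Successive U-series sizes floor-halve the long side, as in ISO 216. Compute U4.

199 × 282 mm

Let U0's short side be w mm. w · w√2 = 0.9 m² = 900,000 mm², so w ≈ 797.7 mm and w√2 ≈ 1128.2 mm → U0 = 798 × 1128 mm.
U1: ⌊1128/2⌋ × 798 = 564 × 798 mm
U2: ⌊798/2⌋ × 564 = 399 × 564 mm
U3: ⌊564/2⌋ × 399 = 282 × 399 mm
U4: ⌊399/2⌋ × 282 = 199 × 282 mm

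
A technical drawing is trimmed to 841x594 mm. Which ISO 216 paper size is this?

A1 (594 × 841 mm)

Aspect ratio 841/594 ≈ 1.416 — close to the ISO √2 ≈ 1.414.
In the A-series (A0 area = 1 m²): A1 = 594 × 841 mm.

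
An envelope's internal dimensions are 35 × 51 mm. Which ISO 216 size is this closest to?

A9 (37 × 52 mm)

Aspect ratio 51/35 ≈ 1.457 (ISO target is √2 ≈ 1.414).
In the A-series (A0 area = 1 m²): A9 = 37 × 52 mm.
Off by 3 mm total — nearest standard size.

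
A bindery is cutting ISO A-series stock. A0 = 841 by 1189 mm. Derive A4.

A1: ⌊1189/2⌋ × 841 = 594 × 841 mm
A2: ⌊841/2⌋ × 594 = 420 × 594 mm
A3: ⌊594/2⌋ × 420 = 297 × 420 mm
A4: ⌊420/2⌋ × 297 = 210 × 297 mm

210 × 297 mm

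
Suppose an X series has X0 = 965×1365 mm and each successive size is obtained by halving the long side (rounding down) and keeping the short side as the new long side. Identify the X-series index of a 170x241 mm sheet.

X5

X0: 965 × 1365 mm
X1: 682 × 965 mm
X2: 482 × 682 mm
X3: 341 × 482 mm
X4: 241 × 341 mm
X5: 170 × 241 mm
X6: 120 × 170 mm
→ matches X5.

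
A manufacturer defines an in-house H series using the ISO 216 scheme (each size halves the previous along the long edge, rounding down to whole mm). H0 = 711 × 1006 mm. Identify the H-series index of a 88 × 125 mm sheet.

H6

H0: 711 × 1006 mm
H1: 503 × 711 mm
H2: 355 × 503 mm
H3: 251 × 355 mm
H4: 177 × 251 mm
H5: 125 × 177 mm
H6: 88 × 125 mm
H7: 62 × 88 mm
→ matches H6.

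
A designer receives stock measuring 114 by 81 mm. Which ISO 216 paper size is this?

Aspect ratio 114/81 ≈ 1.407 — close to the ISO √2 ≈ 1.414.
In the C-series (envelope sizes, between A and B): C7 = 81 × 114 mm.

C7 (81 × 114 mm)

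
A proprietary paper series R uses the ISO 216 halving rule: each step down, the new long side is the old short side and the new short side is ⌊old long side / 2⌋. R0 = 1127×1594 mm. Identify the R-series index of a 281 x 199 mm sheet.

R0: 1127 × 1594 mm
R1: 797 × 1127 mm
R2: 563 × 797 mm
R3: 398 × 563 mm
R4: 281 × 398 mm
R5: 199 × 281 mm
R6: 140 × 199 mm
→ matches R5.

R5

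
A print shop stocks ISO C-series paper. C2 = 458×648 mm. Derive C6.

114 × 162 mm

C3: ⌊648/2⌋ × 458 = 324 × 458 mm
C4: ⌊458/2⌋ × 324 = 229 × 324 mm
C5: ⌊324/2⌋ × 229 = 162 × 229 mm
C6: ⌊229/2⌋ × 162 = 114 × 162 mm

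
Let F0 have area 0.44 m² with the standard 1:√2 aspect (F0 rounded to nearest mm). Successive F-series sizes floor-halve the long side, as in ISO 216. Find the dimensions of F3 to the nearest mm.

Let F0's short side be w mm. w · w√2 = 0.44 m² = 440,000 mm², so w ≈ 557.8 mm and w√2 ≈ 788.8 mm → F0 = 558 × 789 mm.
F1: ⌊789/2⌋ × 558 = 394 × 558 mm
F2: ⌊558/2⌋ × 394 = 279 × 394 mm
F3: ⌊394/2⌋ × 279 = 197 × 279 mm

197 × 279 mm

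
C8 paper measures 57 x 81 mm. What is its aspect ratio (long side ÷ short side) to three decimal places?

1.421

81 / 57 = 1.421
ISO 216 targets √2 ≈ 1.414; the +0.007 deviation is from mm rounding.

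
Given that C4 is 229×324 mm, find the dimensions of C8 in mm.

57 × 81 mm

C5: ⌊324/2⌋ × 229 = 162 × 229 mm
C6: ⌊229/2⌋ × 162 = 114 × 162 mm
C7: ⌊162/2⌋ × 114 = 81 × 114 mm
C8: ⌊114/2⌋ × 81 = 57 × 81 mm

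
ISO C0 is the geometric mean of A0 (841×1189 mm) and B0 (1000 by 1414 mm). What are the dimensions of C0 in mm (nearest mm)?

917 × 1297 mm

Short: √(841 · 1000) = √841000 ≈ 917.1 mm.
Long: √(1189 · 1414) = √1681246 ≈ 1296.6 mm.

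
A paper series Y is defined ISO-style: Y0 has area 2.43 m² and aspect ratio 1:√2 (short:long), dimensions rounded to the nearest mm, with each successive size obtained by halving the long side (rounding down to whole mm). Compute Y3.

463 × 655 mm

Let Y0's short side be w mm. w · w√2 = 2.43 m² = 2,430,000 mm², so w ≈ 1310.8 mm and w√2 ≈ 1853.8 mm → Y0 = 1311 × 1854 mm.
Y1: ⌊1854/2⌋ × 1311 = 927 × 1311 mm
Y2: ⌊1311/2⌋ × 927 = 655 × 927 mm
Y3: ⌊927/2⌋ × 655 = 463 × 655 mm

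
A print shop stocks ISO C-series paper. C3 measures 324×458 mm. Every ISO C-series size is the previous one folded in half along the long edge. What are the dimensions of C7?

C4: ⌊458/2⌋ × 324 = 229 × 324 mm
C5: ⌊324/2⌋ × 229 = 162 × 229 mm
C6: ⌊229/2⌋ × 162 = 114 × 162 mm
C7: ⌊162/2⌋ × 114 = 81 × 114 mm

81 × 114 mm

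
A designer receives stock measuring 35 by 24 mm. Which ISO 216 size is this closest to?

Aspect ratio 35/24 ≈ 1.458 (ISO target is √2 ≈ 1.414).
In the A-series (A0 area = 1 m²): A10 = 26 × 37 mm.
Off by 4 mm total — nearest standard size.

A10 (26 × 37 mm)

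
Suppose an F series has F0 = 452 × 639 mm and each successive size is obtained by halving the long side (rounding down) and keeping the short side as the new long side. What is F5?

F1 = 319 × 452 mm (from F0 by 1 halving).
F2: ⌊452/2⌋ × 319 = 226 × 319 mm
F3: ⌊319/2⌋ × 226 = 159 × 226 mm
F4: ⌊226/2⌋ × 159 = 113 × 159 mm
F5: ⌊159/2⌋ × 113 = 79 × 113 mm

79 × 113 mm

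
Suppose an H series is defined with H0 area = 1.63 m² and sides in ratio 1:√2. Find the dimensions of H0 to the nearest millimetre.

Let the short side be w mm. Then w · w√2 = 1.63 m² = 1,630,000 mm².
w² = 1,630,000/√2, so w ≈ 1073.6 mm; long side = w√2 ≈ 1518.3 mm.

1074 × 1518 mm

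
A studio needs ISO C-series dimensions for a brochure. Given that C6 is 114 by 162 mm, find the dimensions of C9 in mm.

C7: ⌊162/2⌋ × 114 = 81 × 114 mm
C8: ⌊114/2⌋ × 81 = 57 × 81 mm
C9: ⌊81/2⌋ × 57 = 40 × 57 mm

40 × 57 mm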